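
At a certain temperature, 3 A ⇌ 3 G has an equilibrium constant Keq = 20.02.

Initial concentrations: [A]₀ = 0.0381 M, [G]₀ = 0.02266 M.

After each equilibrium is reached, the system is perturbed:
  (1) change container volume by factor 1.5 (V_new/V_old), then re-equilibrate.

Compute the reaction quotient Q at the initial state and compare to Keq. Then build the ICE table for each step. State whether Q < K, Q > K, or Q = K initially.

Q₀ = 0.2104; Q < K (proceeds forward)

Q₀ = 0.2104 vs Keq = 20.02 ⇒ Q<K, forward
Step 1:
                  A         G
  Initial    0.0381   0.02266
  Change   -0.02175   0.02175
  Equil     0.01635   0.04441
  solve Keq expr → x = 0.007249; check Q = 20.02
Then change container volume by factor 1.5 (V_new/V_old).
Step 2:
                  A         G
  Initial    0.0109    0.0296
  Change          0         0
  Equil      0.0109    0.0296
  solve Keq expr → x = 0; check Q = 20.02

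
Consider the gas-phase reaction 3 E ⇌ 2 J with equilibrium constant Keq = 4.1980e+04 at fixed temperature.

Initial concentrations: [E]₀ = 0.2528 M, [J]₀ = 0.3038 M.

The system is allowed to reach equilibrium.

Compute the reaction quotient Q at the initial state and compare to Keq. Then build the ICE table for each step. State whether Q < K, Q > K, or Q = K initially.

Q₀ = 5.713; Q < K (proceeds forward)

Q₀ = 5.713 vs Keq = 4.1980e+04 ⇒ Q<K, forward
Step 1:
                    E           J
  init         0.2528      0.3038
  Δ           -0.2356      0.1571
  eq          0.01717      0.4609
  solve Keq expr → x = 0.07854; check Q = 4.1980e+04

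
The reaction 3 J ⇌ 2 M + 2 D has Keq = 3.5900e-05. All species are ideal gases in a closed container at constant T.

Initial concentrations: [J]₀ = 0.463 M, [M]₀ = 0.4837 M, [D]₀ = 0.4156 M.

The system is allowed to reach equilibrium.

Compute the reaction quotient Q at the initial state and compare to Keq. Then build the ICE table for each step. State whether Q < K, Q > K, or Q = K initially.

Q₀ = 0.4072 vs Keq = 3.5900e-05 ⇒ Q>K, reverse
Step 1:
                    J           M           D
  init          0.463      0.4837      0.4156
  Δ            0.5468     -0.3646     -0.3646
  eq             1.01      0.1191     0.05104
  solve Keq expr → x = -0.1823; check Q = 3.5900e-05

Q₀ = 0.4072; Q > K (proceeds reverse)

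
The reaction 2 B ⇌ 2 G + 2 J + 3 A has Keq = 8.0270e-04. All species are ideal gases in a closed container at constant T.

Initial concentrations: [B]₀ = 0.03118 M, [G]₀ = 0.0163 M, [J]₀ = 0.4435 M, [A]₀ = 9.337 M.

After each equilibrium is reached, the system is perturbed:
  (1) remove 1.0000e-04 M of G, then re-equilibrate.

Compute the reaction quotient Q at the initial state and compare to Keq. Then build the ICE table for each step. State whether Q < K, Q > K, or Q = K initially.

Q₀ = 43.76 vs Keq = 8.0270e-04 ⇒ Q>K, reverse
Step 1:
                  B         G         J         A
  Initial   0.03118    0.0163    0.4435     9.337
  Change    0.01619  -0.01619  -0.01619  -0.02428
  Equil     0.04737 1.1051e-04    0.4273     9.313
  solve Keq expr → x = -0.008095; check Q = 8.0270e-04
Then remove 1.0000e-04 M of G.
Step 2:
                  B         G         J         A
  Initial   0.04737 1.0514e-05    0.4273     9.313
  Change  -9.9739e-05 9.9739e-05 9.9739e-05 1.4961e-04
  Equil     0.04727 1.1025e-04    0.4274     9.313
  solve Keq expr → x = 4.9869e-05; check Q = 8.0270e-04

Q₀ = 43.76; Q > K (proceeds reverse)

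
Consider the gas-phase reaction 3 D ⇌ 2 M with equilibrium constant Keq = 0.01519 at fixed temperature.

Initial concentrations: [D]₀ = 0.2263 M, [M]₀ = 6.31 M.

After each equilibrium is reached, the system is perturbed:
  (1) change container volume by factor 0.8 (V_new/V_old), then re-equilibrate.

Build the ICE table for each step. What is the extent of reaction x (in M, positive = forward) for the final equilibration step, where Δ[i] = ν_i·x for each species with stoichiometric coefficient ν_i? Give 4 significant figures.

Q₀ = 3436 vs Keq = 0.01519 ⇒ Q>K, reverse
Step 1:
                    D           M
  Initial      0.2263        6.31
  Change        6.348      -4.232
  Equil         6.575       2.078
  solve Keq expr → x = -2.116; check Q = 0.01519
Then change container volume by factor 0.8 (V_new/V_old).
Step 2:
                    D           M
  Initial       8.218       2.597
  Change      -0.2571      0.1714
  Equil         7.961       2.769
  solve Keq expr → x = 0.08569; check Q = 0.01519

x = 0.08569 M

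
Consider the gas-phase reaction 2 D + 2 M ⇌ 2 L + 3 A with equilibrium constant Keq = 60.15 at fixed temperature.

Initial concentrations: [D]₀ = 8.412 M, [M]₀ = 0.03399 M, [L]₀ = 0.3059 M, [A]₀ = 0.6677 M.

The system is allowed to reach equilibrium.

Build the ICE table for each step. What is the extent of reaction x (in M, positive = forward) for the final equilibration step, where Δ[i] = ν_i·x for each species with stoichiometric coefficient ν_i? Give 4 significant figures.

Q₀ = 0.3407 vs Keq = 60.15 ⇒ Q<K, forward
Step 1:
                  D         M         L         A
  I           8.412   0.03399    0.3059    0.6677
  C        -0.03086  -0.03086   0.03086    0.0463
  E           8.381  0.003126    0.3368     0.714
  solve Keq expr → x = 0.01543; check Q = 60.15

x = 0.01543 M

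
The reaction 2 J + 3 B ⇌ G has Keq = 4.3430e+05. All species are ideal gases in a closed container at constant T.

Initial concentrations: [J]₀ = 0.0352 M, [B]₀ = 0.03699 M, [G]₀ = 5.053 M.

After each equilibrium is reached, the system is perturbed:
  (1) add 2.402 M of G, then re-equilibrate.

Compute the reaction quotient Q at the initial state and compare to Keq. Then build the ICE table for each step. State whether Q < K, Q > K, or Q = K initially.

Q₀ = 8.0577e+07; Q > K (proceeds reverse)

Q₀ = 8.0577e+07 vs Keq = 4.3430e+05 ⇒ Q>K, reverse
Step 1:
                  J         B         G
  I          0.0352   0.03699     5.053
  C         0.05202   0.07803  -0.02601
  E         0.08722     0.115     5.027
  solve Keq expr → x = -0.02601; check Q = 4.3430e+05
Then add 2.402 M of G.
Step 2:
                  J         B         G
  I         0.08722     0.115     7.429
  C         0.00654  0.009809  -0.00327
  E         0.09376    0.1248     7.426
  solve Keq expr → x = -0.00327; check Q = 4.3430e+05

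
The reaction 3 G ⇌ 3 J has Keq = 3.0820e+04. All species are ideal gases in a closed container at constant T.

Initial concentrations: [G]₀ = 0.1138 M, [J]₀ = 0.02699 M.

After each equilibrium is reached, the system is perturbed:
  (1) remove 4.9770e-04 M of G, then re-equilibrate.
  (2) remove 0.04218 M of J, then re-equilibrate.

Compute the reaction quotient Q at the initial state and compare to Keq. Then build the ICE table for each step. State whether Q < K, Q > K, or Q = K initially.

Q₀ = 0.01334 vs Keq = 3.0820e+04 ⇒ Q<K, forward
Step 1:
                    G           J
  init         0.1138     0.02699
  Δ           -0.1094      0.1094
  eq         0.004352      0.1364
  solve Keq expr → x = 0.03648; check Q = 3.0820e+04
Then remove 4.9770e-04 M of G.
Step 2:
                    G           J
  init       0.003854      0.1364
  Δ        4.8232e-04 -4.8232e-04
  eq         0.004336       0.136
  solve Keq expr → x = -1.6077e-04; check Q = 3.0820e+04
Then remove 0.04218 M of J.
Step 3:
                    G           J
  init       0.004336     0.09378
  Δ         -0.001304    0.001304
  eq         0.003033     0.09508
  solve Keq expr → x = 4.3458e-04; check Q = 3.0820e+04

Q₀ = 0.01334; Q < K (proceeds forward)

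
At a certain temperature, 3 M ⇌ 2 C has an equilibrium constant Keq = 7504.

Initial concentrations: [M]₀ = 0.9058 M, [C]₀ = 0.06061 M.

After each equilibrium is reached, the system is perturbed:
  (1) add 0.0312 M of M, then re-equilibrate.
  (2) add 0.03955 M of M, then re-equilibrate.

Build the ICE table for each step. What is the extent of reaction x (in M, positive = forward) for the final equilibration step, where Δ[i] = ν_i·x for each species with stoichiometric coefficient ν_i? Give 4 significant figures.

Q₀ = 0.004943 vs Keq = 7504 ⇒ Q<K, forward
Step 1:
                    M           C
  Initial      0.9058     0.06061
  Change      -0.8679      0.5786
  Equil        0.0379      0.6392
  solve Keq expr → x = 0.2893; check Q = 7504
Then add 0.0312 M of M.
Step 2:
                    M           C
  Initial      0.0691      0.6392
  Change      -0.0304     0.02027
  Equil        0.0387      0.6595
  solve Keq expr → x = 0.01013; check Q = 7504
Then add 0.03955 M of M.
Step 3:
                    M           C
  Initial     0.07825      0.6595
  Change     -0.03855      0.0257
  Equil        0.0397      0.6852
  solve Keq expr → x = 0.01285; check Q = 7504

x = 0.01285 M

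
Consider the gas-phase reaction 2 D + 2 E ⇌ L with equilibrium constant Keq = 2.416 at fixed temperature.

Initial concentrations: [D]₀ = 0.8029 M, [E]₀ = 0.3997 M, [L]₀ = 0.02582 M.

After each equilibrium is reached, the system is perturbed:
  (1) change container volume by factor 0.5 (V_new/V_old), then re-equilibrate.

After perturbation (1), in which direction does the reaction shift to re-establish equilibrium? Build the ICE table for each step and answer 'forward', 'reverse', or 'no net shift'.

Q₀ = 0.2507 vs Keq = 2.416 ⇒ Q<K, forward
Step 1:
                   D          E          L
  I           0.8029     0.3997    0.02582
  C          -0.1217    -0.1217    0.06084
  E           0.6812      0.278    0.08666
  solve Keq expr → x = 0.06084; check Q = 2.416
Then change container volume by factor 0.5 (V_new/V_old).
Step 2:
                   D          E          L
  I            1.362      0.556     0.1733
  C          -0.2436    -0.2436     0.1218
  E            1.119     0.3124     0.2951
  solve Keq expr → x = 0.1218; check Q = 2.416

Direction: forward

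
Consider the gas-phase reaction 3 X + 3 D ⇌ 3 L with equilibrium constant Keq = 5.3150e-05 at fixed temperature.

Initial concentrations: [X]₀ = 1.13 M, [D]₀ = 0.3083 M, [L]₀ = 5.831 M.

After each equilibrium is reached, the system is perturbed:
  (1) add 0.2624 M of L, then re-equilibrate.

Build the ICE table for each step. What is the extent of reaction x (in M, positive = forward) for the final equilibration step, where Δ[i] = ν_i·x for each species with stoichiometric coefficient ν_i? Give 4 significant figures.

x = -0.06176 M

Q₀ = 4689 vs Keq = 5.3150e-05 ⇒ Q>K, reverse
Step 1:
                  X         D         L
  init         1.13    0.3083     5.831
  Δ           4.724     4.724    -4.724
  eq          5.854     5.032     1.107
  solve Keq expr → x = -1.575; check Q = 5.3150e-05
Then add 0.2624 M of L.
Step 2:
                  X         D         L
  init        5.854     5.032      1.37
  Δ          0.1853    0.1853   -0.1853
  eq          6.039     5.217     1.185
  solve Keq expr → x = -0.06176; check Q = 5.3150e-05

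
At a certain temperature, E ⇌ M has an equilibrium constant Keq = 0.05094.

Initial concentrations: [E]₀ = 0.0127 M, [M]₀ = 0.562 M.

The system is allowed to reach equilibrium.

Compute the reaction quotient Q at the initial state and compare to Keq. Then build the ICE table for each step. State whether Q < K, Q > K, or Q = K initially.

Q₀ = 44.25; Q > K (proceeds reverse)

Q₀ = 44.25 vs Keq = 0.05094 ⇒ Q>K, reverse
Step 1:
                  E         M
  Initial    0.0127     0.562
  Change     0.5341   -0.5341
  Equil      0.5468   0.02786
  solve Keq expr → x = -0.5341; check Q = 0.05094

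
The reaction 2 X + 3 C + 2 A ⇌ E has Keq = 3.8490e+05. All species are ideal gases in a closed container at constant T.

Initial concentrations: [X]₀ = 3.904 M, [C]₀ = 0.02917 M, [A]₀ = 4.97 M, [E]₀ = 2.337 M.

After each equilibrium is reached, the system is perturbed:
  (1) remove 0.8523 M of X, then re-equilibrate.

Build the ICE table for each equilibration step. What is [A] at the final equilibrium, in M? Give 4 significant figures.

[A]_eq = 4.953 M

Q₀ = 250.1 vs Keq = 3.8490e+05 ⇒ Q<K, forward
Step 1:
                    X           C           A           E
  I             3.904     0.02917        4.97       2.337
  C          -0.01775    -0.02663    -0.01775    0.008876
  E             3.886    0.002543       4.952       2.346
  solve Keq expr → x = 0.008876; check Q = 3.8490e+05
Then remove 0.8523 M of X.
Step 2:
                    X           C           A           E
  I             3.034    0.002543       4.952       2.346
  C        3.0404e-04  4.5606e-04  3.0404e-04 -1.5202e-04
  E             3.034       0.003       4.953       2.346
  solve Keq expr → x = -1.5202e-04; check Q = 3.8490e+05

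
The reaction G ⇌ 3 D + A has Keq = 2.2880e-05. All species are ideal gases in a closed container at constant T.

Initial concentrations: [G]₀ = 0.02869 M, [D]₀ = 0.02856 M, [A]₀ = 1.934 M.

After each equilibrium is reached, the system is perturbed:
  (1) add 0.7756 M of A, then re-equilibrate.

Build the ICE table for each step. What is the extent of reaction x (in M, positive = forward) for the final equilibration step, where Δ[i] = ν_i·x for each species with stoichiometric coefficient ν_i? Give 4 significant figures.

x = -2.6148e-04 M

Q₀ = 0.00157 vs Keq = 2.2880e-05 ⇒ Q>K, reverse
Step 1:
                   G          D          A
  init       0.02869    0.02856      1.934
  Δ         0.007016   -0.02105  -0.007016
  eq         0.03571   0.007512      1.927
  solve Keq expr → x = -0.007016; check Q = 2.2880e-05
Then add 0.7756 M of A.
Step 2:
                   G          D          A
  init       0.03571   0.007512      2.703
  Δ       2.6148e-04 -7.8445e-04 -2.6148e-04
  eq         0.03597   0.006728      2.702
  solve Keq expr → x = -2.6148e-04; check Q = 2.2880e-05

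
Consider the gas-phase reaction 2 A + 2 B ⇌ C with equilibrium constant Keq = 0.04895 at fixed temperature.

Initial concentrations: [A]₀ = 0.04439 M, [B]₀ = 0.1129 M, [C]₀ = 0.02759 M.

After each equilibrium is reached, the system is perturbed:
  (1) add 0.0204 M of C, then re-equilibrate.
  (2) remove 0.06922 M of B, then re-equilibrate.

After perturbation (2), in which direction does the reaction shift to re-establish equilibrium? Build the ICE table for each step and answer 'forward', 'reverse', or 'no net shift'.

Direction: reverse

Q₀ = 1098 vs Keq = 0.04895 ⇒ Q>K, reverse
Step 1:
                   A          B          C
  init       0.04439     0.1129    0.02759
  Δ          0.05515    0.05515   -0.02758
  eq         0.09954     0.1681 1.3698e-05
  solve Keq expr → x = -0.02758; check Q = 0.04895
Then add 0.0204 M of C.
Step 2:
                   A          B          C
  init       0.09954     0.1681    0.02041
  Δ          0.04074    0.04074   -0.02037
  eq          0.1403     0.2088 4.1998e-05
  solve Keq expr → x = -0.02037; check Q = 0.04895
Then remove 0.06922 M of B.
Step 3:
                   A          B          C
  init        0.1403     0.1396 4.1998e-05
  Δ       4.6411e-05 4.6411e-05 -2.3205e-05
  eq          0.1403     0.1396 1.8792e-05
  solve Keq expr → x = -2.3205e-05; check Q = 0.04895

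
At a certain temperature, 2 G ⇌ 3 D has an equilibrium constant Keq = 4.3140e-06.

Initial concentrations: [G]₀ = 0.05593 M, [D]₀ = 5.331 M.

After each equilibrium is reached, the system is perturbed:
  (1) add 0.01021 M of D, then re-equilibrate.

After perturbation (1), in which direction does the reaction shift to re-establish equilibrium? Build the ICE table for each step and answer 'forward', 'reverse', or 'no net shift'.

Direction: reverse

Q₀ = 4.8432e+04 vs Keq = 4.3140e-06 ⇒ Q>K, reverse
Step 1:
                   G          D
  Initial    0.05593      5.331
  Change       3.529     -5.293
  Equil        3.585    0.03813
  solve Keq expr → x = -1.764; check Q = 4.3140e-06
Then add 0.01021 M of D.
Step 2:
                   G          D
  Initial      3.585    0.04834
  Change    0.006775   -0.01016
  Equil        3.591    0.03818
  solve Keq expr → x = -0.003387; check Q = 4.3140e-06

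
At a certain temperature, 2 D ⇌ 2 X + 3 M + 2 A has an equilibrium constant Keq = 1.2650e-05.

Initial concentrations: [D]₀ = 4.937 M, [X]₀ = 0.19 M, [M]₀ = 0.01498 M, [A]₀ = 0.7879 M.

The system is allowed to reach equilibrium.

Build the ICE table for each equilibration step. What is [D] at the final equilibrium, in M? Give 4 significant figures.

Q₀ = 3.0907e-09 vs Keq = 1.2650e-05 ⇒ Q<K, forward
Step 1:
                  D         X         M         A
  init        4.937      0.19   0.01498    0.7879
  Δ        -0.09984   0.09984    0.1498   0.09984
  eq          4.837    0.2898    0.1647    0.8877
  solve Keq expr → x = 0.04992; check Q = 1.2650e-05

[D]_eq = 4.837 M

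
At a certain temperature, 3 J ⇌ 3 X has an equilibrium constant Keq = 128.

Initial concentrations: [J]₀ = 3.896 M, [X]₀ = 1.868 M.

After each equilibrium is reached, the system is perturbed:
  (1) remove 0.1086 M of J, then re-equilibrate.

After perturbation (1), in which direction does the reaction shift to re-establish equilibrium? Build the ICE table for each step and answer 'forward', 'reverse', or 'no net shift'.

Q₀ = 0.1102 vs Keq = 128 ⇒ Q<K, forward
Step 1:
                    J           X
  init          3.896       1.868
  Δ            -2.942       2.942
  eq           0.9544        4.81
  solve Keq expr → x = 0.9805; check Q = 128
Then remove 0.1086 M of J.
Step 2:
                    J           X
  init         0.8458        4.81
  Δ           0.09062    -0.09062
  eq           0.9364       4.719
  solve Keq expr → x = -0.03021; check Q = 128

Direction: reverse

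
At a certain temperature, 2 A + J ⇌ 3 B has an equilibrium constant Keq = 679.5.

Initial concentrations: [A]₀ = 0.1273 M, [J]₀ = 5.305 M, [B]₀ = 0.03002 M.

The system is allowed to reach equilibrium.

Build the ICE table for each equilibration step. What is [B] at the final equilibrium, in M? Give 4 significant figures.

Q₀ = 3.1470e-04 vs Keq = 679.5 ⇒ Q<K, forward
Step 1:
                  A         J         B
  init       0.1273     5.305   0.03002
  Δ         -0.1256  -0.06279    0.1884
  eq        0.00171     5.242    0.2184
  solve Keq expr → x = 0.06279; check Q = 679.5

[B]_eq = 0.2184 M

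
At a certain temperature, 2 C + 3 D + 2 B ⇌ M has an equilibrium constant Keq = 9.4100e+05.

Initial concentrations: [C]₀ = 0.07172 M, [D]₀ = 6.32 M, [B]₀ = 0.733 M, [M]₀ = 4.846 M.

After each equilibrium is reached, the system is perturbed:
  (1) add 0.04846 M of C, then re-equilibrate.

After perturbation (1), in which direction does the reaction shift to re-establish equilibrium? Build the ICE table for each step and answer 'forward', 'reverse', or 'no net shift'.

Q₀ = 6.946 vs Keq = 9.4100e+05 ⇒ Q<K, forward
Step 1:
                  C         D         B         M
  Initial   0.07172      6.32     0.733     4.846
  Change    -0.0715   -0.1072   -0.0715   0.03575
  Equil   2.2235e-04     6.213    0.6615     4.882
  solve Keq expr → x = 0.03575; check Q = 9.4100e+05
Then add 0.04846 M of C.
Step 2:
                  C         D         B         M
  Initial   0.04868     6.213    0.6615     4.882
  Change   -0.04844  -0.07266  -0.04844   0.02422
  Equil   2.4479e-04      6.14    0.6131     4.906
  solve Keq expr → x = 0.02422; check Q = 9.4100e+05

Direction: forward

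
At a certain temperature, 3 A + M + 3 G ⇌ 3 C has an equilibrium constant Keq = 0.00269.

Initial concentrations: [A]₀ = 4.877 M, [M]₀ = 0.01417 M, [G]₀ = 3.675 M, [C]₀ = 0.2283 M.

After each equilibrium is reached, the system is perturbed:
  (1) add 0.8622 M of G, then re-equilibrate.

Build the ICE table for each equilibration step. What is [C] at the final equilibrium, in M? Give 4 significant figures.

Q₀ = 1.4585e-04 vs Keq = 0.00269 ⇒ Q<K, forward
Step 1:
                  A         M         G         C
  init        4.877   0.01417     3.675    0.2283
  Δ        -0.03862  -0.01287  -0.03862   0.03862
  eq          4.838  0.001298     3.636    0.2669
  solve Keq expr → x = 0.01287; check Q = 0.00269
Then add 0.8622 M of G.
Step 2:
                  A         M         G         C
  init        4.838  0.001298     4.499    0.2669
  Δ       -0.001791 -5.9690e-04 -0.001791  0.001791
  eq          4.837 7.0106e-04     4.497    0.2687
  solve Keq expr → x = 5.9690e-04; check Q = 0.00269

[C]_eq = 0.2687 M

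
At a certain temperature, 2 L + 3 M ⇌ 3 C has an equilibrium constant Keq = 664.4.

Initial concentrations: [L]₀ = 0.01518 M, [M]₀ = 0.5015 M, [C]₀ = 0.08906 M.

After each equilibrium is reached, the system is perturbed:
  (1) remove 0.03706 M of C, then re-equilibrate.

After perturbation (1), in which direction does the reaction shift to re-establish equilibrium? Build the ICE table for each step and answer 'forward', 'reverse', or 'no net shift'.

Direction: forward

Q₀ = 24.3 vs Keq = 664.4 ⇒ Q<K, forward
Step 1:
                   L          M          C
  Initial    0.01518     0.5015    0.08906
  Change    -0.01122   -0.01683    0.01683
  Equil     0.003962     0.4847     0.1059
  solve Keq expr → x = 0.005609; check Q = 664.4
Then remove 0.03706 M of C.
Step 2:
                   L          M          C
  Initial   0.003962     0.4847    0.06883
  Change   -0.001748  -0.002622   0.002622
  Equil     0.002214     0.4821    0.07145
  solve Keq expr → x = 8.7393e-04; check Q = 664.4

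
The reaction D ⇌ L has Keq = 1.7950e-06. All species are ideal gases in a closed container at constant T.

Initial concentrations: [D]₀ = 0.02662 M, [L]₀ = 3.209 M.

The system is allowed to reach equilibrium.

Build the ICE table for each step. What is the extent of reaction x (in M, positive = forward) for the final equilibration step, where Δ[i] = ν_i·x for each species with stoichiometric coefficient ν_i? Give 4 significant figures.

Q₀ = 120.5 vs Keq = 1.7950e-06 ⇒ Q>K, reverse
Step 1:
                    D           L
  init        0.02662       3.209
  Δ             3.209      -3.209
  eq            3.236  5.8079e-06
  solve Keq expr → x = -3.209; check Q = 1.7950e-06

x = -3.209 M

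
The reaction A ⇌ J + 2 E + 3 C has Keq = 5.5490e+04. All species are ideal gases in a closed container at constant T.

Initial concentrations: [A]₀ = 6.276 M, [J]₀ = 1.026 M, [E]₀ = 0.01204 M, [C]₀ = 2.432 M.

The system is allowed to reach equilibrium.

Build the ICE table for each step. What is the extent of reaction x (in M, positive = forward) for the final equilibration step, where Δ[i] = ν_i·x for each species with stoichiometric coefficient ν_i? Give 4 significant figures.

x = 2.912 M

Q₀ = 3.4089e-04 vs Keq = 5.5490e+04 ⇒ Q<K, forward
Step 1:
                    A           J           E           C
  Initial       6.276       1.026     0.01204       2.432
  Change       -2.912       2.912       5.823       8.735
  Equil         3.364       3.938       5.835       11.17
  solve Keq expr → x = 2.912; check Q = 5.5490e+04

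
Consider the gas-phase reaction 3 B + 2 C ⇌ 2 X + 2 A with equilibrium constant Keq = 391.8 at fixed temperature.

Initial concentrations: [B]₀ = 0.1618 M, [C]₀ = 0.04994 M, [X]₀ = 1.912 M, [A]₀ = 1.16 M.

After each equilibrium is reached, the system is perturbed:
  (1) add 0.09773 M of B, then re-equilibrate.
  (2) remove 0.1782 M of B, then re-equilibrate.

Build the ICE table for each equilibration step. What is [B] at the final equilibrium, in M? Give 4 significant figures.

Q₀ = 4.6565e+05 vs Keq = 391.8 ⇒ Q>K, reverse
Step 1:
                  B         C         X         A
  Initial    0.1618   0.04994     1.912      1.16
  Change     0.3082    0.2055   -0.2055   -0.2055
  Equil        0.47    0.2554     1.707    0.9545
  solve Keq expr → x = -0.1027; check Q = 391.8
Then add 0.09773 M of B.
Step 2:
                  B         C         X         A
  Initial    0.5677    0.2554     1.707    0.9545
  Change   -0.04299  -0.02866   0.02866   0.02866
  Equil      0.5247    0.2267     1.735    0.9832
  solve Keq expr → x = 0.01433; check Q = 391.8
Then remove 0.1782 M of B.
Step 3:
                  B         C         X         A
  Initial    0.3465    0.2267     1.735    0.9832
  Change     0.0818   0.05453  -0.05453  -0.05453
  Equil      0.4283    0.2813     1.681    0.9287
  solve Keq expr → x = -0.02727; check Q = 391.8

[B]_eq = 0.4283 M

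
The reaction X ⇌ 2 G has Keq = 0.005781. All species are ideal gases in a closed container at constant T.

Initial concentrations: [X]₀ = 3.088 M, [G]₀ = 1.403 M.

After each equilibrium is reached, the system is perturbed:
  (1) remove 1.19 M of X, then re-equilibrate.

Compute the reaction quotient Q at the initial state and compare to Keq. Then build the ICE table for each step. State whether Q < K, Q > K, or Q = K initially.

Q₀ = 0.6374; Q > K (proceeds reverse)

Q₀ = 0.6374 vs Keq = 0.005781 ⇒ Q>K, reverse
Step 1:
                    X           G
  init          3.088       1.403
  Δ            0.6282      -1.256
  eq            3.716      0.1466
  solve Keq expr → x = -0.6282; check Q = 0.005781
Then remove 1.19 M of X.
Step 2:
                    X           G
  init          2.526      0.1466
  Δ           0.01271    -0.02542
  eq            2.539      0.1212
  solve Keq expr → x = -0.01271; check Q = 0.005781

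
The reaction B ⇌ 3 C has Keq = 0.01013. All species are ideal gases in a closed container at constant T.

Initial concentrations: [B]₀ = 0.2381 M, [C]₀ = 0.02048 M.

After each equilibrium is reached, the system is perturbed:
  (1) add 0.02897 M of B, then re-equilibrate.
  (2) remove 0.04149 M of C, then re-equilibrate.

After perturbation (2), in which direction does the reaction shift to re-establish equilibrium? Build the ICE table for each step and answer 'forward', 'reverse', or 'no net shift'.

Direction: forward

Q₀ = 3.6077e-05 vs Keq = 0.01013 ⇒ Q<K, forward
Step 1:
                   B          C
  Initial     0.2381    0.02048
  Change    -0.03553     0.1066
  Equil       0.2026     0.1271
  solve Keq expr → x = 0.03553; check Q = 0.01013
Then add 0.02897 M of B.
Step 2:
                   B          C
  Initial     0.2315     0.1271
  Change   -0.001814   0.005442
  Equil       0.2297     0.1325
  solve Keq expr → x = 0.001814; check Q = 0.01013
Then remove 0.04149 M of C.
Step 3:
                   B          C
  Initial     0.2297    0.09103
  Change    -0.01298    0.03895
  Equil       0.2167       0.13
  solve Keq expr → x = 0.01298; check Q = 0.01013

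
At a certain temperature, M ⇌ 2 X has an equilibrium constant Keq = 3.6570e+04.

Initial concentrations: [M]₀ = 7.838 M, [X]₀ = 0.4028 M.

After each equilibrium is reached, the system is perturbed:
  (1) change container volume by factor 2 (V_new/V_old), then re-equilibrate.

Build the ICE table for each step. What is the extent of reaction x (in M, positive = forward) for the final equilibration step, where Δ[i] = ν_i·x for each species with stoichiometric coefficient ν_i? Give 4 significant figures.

x = 0.001763 M

Q₀ = 0.0207 vs Keq = 3.6570e+04 ⇒ Q<K, forward
Step 1:
                    M           X
  init          7.838      0.4028
  Δ            -7.831       15.66
  eq         0.007057       16.06
  solve Keq expr → x = 7.831; check Q = 3.6570e+04
Then change container volume by factor 2 (V_new/V_old).
Step 2:
                    M           X
  init       0.003528       8.032
  Δ         -0.001763    0.003525
  eq         0.001766       8.036
  solve Keq expr → x = 0.001763; check Q = 3.6570e+04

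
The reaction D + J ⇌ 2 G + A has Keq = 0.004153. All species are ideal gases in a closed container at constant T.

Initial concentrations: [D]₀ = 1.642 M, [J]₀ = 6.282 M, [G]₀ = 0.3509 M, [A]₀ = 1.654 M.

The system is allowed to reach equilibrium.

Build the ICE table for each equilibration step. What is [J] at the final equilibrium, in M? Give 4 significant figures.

[J]_eq = 6.372 M

Q₀ = 0.01974 vs Keq = 0.004153 ⇒ Q>K, reverse
Step 1:
                   D          J          G          A
  I            1.642      6.282     0.3509      1.654
  C          0.08986    0.08986    -0.1797   -0.08986
  E            1.732      6.372     0.1712      1.564
  solve Keq expr → x = -0.08986; check Q = 0.004153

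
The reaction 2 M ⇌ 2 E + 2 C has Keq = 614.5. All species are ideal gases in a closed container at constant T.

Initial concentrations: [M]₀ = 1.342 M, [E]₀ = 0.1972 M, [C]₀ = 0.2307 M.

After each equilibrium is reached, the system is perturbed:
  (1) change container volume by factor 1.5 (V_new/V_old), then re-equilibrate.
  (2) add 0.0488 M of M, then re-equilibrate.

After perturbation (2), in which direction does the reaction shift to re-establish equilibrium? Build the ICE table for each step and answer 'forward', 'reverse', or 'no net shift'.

Direction: forward

Q₀ = 0.001149 vs Keq = 614.5 ⇒ Q<K, forward
Step 1:
                    M           E           C
  Initial       1.342      0.1972      0.2307
  Change       -1.255       1.255       1.255
  Equil       0.08703       1.452       1.486
  solve Keq expr → x = 0.6275; check Q = 614.5
Then change container volume by factor 1.5 (V_new/V_old).
Step 2:
                    M           E           C
  Initial     0.05802      0.9681      0.9904
  Change     -0.01791     0.01791     0.01791
  Equil       0.04011       0.986       1.008
  solve Keq expr → x = 0.008956; check Q = 614.5
Then add 0.0488 M of M.
Step 3:
                    M           E           C
  Initial     0.08891       0.986       1.008
  Change     -0.04509     0.04509     0.04509
  Equil       0.04382       1.031       1.053
  solve Keq expr → x = 0.02255; check Q = 614.5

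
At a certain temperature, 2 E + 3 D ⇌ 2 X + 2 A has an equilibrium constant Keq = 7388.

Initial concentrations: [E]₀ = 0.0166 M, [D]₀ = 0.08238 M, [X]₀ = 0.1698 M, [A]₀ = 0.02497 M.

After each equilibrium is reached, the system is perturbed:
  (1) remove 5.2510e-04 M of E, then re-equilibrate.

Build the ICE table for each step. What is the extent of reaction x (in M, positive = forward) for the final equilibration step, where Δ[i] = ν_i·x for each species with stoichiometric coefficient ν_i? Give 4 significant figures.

Q₀ = 116.7 vs Keq = 7388 ⇒ Q<K, forward
Step 1:
                    E           D           X           A
  I            0.0166     0.08238      0.1698     0.02497
  C          -0.01186    -0.01779     0.01186     0.01186
  E          0.004741     0.06459      0.1817     0.03683
  solve Keq expr → x = 0.005929; check Q = 7388
Then remove 5.2510e-04 M of E.
Step 2:
                    E           D           X           A
  I          0.004216     0.06459      0.1817     0.03683
  C        3.9910e-04  5.9865e-04 -3.9910e-04 -3.9910e-04
  E          0.004615     0.06519      0.1813     0.03643
  solve Keq expr → x = -1.9955e-04; check Q = 7388

x = -1.9955e-04 M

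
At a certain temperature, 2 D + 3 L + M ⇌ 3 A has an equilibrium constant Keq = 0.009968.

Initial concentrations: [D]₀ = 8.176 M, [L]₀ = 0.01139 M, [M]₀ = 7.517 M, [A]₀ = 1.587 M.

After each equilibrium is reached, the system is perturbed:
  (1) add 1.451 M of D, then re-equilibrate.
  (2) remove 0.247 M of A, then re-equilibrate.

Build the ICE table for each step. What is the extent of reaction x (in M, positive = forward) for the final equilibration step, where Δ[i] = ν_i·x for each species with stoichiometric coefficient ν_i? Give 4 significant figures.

Q₀ = 5383 vs Keq = 0.009968 ⇒ Q>K, reverse
Step 1:
                  D         L         M         A
  Initial     8.176   0.01139     7.517     1.587
  Change      0.376    0.5641     0.188   -0.5641
  Equil       8.552    0.5755     7.705     1.023
  solve Keq expr → x = -0.188; check Q = 0.009968
Then add 1.451 M of D.
Step 2:
                  D         L         M         A
  Initial        10    0.5755     7.705     1.023
  Change   -0.02474  -0.03711  -0.01237   0.03711
  Equil       9.978    0.5383     7.693      1.06
  solve Keq expr → x = 0.01237; check Q = 0.009968
Then remove 0.247 M of A.
Step 3:
                  D         L         M         A
  Initial     9.978    0.5383     7.693     0.813
  Change   -0.05449  -0.08173  -0.02724   0.08173
  Equil       9.924    0.4566     7.665    0.8948
  solve Keq expr → x = 0.02724; check Q = 0.009968

x = 0.02724 M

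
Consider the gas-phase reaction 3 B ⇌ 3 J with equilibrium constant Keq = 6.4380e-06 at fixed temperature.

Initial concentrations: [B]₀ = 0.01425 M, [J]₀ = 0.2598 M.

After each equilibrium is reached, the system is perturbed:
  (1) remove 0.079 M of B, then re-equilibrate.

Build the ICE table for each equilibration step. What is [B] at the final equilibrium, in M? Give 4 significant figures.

Q₀ = 6060 vs Keq = 6.4380e-06 ⇒ Q>K, reverse
Step 1:
                  B         J
  I         0.01425    0.2598
  C          0.2548   -0.2548
  E           0.269  0.005005
  solve Keq expr → x = -0.08493; check Q = 6.4380e-06
Then remove 0.079 M of B.
Step 2:
                  B         J
  I            0.19  0.005005
  C        0.001443 -0.001443
  E          0.1915  0.003562
  solve Keq expr → x = -4.8093e-04; check Q = 6.4380e-06

[B]_eq = 0.1915 M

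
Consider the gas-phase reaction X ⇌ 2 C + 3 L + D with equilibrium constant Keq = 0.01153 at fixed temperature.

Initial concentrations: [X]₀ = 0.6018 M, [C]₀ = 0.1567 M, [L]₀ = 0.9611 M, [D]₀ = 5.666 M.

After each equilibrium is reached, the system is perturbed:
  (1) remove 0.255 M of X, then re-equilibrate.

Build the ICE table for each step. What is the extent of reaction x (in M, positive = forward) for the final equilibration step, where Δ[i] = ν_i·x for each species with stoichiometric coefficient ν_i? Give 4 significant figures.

Q₀ = 0.2052 vs Keq = 0.01153 ⇒ Q>K, reverse
Step 1:
                    X           C           L           D
  init         0.6018      0.1567      0.9611       5.666
  Δ           0.05285     -0.1057     -0.1585    -0.05285
  eq           0.6546       0.051      0.8026       5.613
  solve Keq expr → x = -0.05285; check Q = 0.01153
Then remove 0.255 M of X.
Step 2:
                    X           C           L           D
  init         0.3996       0.051      0.8026       5.613
  Δ          0.004884   -0.009769    -0.01465   -0.004884
  eq           0.4045     0.04124      0.7879       5.608
  solve Keq expr → x = -0.004884; check Q = 0.01153

x = -0.004884 M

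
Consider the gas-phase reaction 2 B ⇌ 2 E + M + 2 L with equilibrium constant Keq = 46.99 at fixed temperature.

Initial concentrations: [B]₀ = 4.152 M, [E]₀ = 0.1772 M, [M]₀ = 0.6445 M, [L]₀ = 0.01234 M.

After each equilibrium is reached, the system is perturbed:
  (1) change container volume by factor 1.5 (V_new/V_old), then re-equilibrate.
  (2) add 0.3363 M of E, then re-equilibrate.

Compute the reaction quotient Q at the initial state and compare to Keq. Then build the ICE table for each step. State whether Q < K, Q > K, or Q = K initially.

Q₀ = 1.7876e-07 vs Keq = 46.99 ⇒ Q<K, forward
Step 1:
                  B         E         M         L
  I           4.152    0.1772    0.6445   0.01234
  C          -2.633     2.633     1.317     2.633
  E           1.519      2.81     1.961     2.645
  solve Keq expr → x = 1.317; check Q = 46.99
Then change container volume by factor 1.5 (V_new/V_old).
Step 2:
                  B         E         M         L
  I           1.013     1.874     1.307     1.764
  C         -0.2586    0.2586    0.1293    0.2586
  E           0.754     2.132     1.437     2.022
  solve Keq expr → x = 0.1293; check Q = 46.99
Then add 0.3363 M of E.
Step 3:
                  B         E         M         L
  I           0.754     2.468     1.437     2.022
  C         0.06198  -0.06198  -0.03099  -0.06198
  E          0.8159     2.407     1.406      1.96
  solve Keq expr → x = -0.03099; check Q = 46.99

Q₀ = 1.7876e-07; Q < K (proceeds forward)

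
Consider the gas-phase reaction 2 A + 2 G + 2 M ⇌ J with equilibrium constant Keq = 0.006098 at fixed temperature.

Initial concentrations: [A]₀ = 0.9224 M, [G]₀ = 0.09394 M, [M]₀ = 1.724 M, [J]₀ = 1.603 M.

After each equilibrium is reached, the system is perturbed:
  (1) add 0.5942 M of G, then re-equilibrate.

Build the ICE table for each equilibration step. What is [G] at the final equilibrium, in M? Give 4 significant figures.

Q₀ = 71.83 vs Keq = 0.006098 ⇒ Q>K, reverse
Step 1:
                   A          G          M          J
  I           0.9224    0.09394      1.724      1.603
  C            1.469      1.469      1.469    -0.7345
  E            2.391      1.563      3.193     0.8685
  solve Keq expr → x = -0.7345; check Q = 0.006098
Then add 0.5942 M of G.
Step 2:
                   A          G          M          J
  I            2.391      2.157      3.193     0.8685
  C          -0.2118    -0.2118    -0.2118     0.1059
  E             2.18      1.945      2.981     0.9744
  solve Keq expr → x = 0.1059; check Q = 0.006098

[G]_eq = 1.945 M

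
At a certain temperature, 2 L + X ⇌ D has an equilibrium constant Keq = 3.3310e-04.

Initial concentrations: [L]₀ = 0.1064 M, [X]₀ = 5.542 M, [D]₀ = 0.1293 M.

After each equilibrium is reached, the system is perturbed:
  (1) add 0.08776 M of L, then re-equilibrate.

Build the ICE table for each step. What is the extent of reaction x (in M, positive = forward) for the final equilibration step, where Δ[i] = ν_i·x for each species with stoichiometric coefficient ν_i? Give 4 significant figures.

x = 1.3493e-04 M

Q₀ = 2.061 vs Keq = 3.3310e-04 ⇒ Q>K, reverse
Step 1:
                  L         X         D
  Initial    0.1064     5.542    0.1293
  Change     0.2581     0.129    -0.129
  Equil      0.3645     5.671 2.5097e-04
  solve Keq expr → x = -0.129; check Q = 3.3310e-04
Then add 0.08776 M of L.
Step 2:
                  L         X         D
  Initial    0.4523     5.671 2.5097e-04
  Change  -2.6986e-04 -1.3493e-04 1.3493e-04
  Equil       0.452     5.671 3.8591e-04
  solve Keq expr → x = 1.3493e-04; check Q = 3.3310e-04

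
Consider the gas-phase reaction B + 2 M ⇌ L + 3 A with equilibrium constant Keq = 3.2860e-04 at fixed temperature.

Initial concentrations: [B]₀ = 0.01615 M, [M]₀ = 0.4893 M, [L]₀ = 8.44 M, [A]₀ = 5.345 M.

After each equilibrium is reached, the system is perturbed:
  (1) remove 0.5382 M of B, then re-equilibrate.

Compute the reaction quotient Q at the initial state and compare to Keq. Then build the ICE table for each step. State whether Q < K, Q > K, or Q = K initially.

Q₀ = 3.3332e+05 vs Keq = 3.2860e-04 ⇒ Q>K, reverse
Step 1:
                  B         M         L         A
  init      0.01615    0.4893      8.44     5.345
  Δ           1.745     3.489    -1.745    -5.234
  eq          1.761     3.979     6.695     0.111
  solve Keq expr → x = -1.745; check Q = 3.2860e-04
Then remove 0.5382 M of B.
Step 2:
                  B         M         L         A
  init        1.223     3.979     6.695     0.111
  Δ        0.004147  0.008294 -0.004147  -0.01244
  eq          1.227     3.987     6.691   0.09857
  solve Keq expr → x = -0.004147; check Q = 3.2860e-04

Q₀ = 3.3332e+05; Q > K (proceeds reverse)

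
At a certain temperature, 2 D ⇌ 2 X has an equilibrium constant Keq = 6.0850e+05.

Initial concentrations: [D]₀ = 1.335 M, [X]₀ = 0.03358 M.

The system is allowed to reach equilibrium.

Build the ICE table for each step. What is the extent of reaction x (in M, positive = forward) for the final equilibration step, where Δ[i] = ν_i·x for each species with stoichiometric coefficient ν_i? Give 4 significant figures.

x = 0.6666 M

Q₀ = 6.3270e-04 vs Keq = 6.0850e+05 ⇒ Q<K, forward
Step 1:
                  D         X
  I           1.335   0.03358
  C          -1.333     1.333
  E        0.001752     1.367
  solve Keq expr → x = 0.6666; check Q = 6.0850e+05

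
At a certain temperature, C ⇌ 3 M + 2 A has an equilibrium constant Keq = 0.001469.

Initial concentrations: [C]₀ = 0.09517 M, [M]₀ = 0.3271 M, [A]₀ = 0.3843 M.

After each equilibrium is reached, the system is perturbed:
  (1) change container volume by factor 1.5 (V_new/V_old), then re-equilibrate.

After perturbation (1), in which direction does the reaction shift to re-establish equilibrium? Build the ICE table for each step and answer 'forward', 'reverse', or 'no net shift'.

Q₀ = 0.05431 vs Keq = 0.001469 ⇒ Q>K, reverse
Step 1:
                   C          M          A
  I          0.09517     0.3271     0.3843
  C           0.0597    -0.1791    -0.1194
  E           0.1549      0.148     0.2649
  solve Keq expr → x = -0.0597; check Q = 0.001469
Then change container volume by factor 1.5 (V_new/V_old).
Step 2:
                   C          M          A
  I           0.1032    0.09867     0.1766
  C         -0.01526    0.04577    0.03051
  E          0.08799     0.1444     0.2071
  solve Keq expr → x = 0.01526; check Q = 0.001469

Direction: forward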